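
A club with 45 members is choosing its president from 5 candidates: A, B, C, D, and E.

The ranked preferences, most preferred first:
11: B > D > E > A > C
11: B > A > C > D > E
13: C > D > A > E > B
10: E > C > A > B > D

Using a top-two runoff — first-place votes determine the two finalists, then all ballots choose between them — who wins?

C

Round 1 first-place votes: A 0, B 22, C 13, D 0, E 10. B and C advance.
Runoff: B is ranked above C on 22 ballots, C above B on 23.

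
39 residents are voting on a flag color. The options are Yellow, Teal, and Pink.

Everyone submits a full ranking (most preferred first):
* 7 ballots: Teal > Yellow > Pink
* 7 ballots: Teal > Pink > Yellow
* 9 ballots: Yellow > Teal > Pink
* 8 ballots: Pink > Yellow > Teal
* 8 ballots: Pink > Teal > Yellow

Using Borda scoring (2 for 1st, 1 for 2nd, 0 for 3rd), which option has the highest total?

Yellow: 7×1 + 7×0 + 9×2 + 8×1 + 8×0 = 33
Teal: 7×2 + 7×2 + 9×1 + 8×0 + 8×1 = 45
Pink: 7×0 + 7×1 + 9×0 + 8×2 + 8×2 = 39

Teal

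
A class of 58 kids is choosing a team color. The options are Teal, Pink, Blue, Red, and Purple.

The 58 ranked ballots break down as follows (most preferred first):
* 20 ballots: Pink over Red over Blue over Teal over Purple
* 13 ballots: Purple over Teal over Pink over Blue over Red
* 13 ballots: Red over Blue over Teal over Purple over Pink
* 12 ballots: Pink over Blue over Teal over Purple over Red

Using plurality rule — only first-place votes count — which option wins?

Pink

First-place votes: Teal 0, Pink 32, Blue 0, Red 13, Purple 13.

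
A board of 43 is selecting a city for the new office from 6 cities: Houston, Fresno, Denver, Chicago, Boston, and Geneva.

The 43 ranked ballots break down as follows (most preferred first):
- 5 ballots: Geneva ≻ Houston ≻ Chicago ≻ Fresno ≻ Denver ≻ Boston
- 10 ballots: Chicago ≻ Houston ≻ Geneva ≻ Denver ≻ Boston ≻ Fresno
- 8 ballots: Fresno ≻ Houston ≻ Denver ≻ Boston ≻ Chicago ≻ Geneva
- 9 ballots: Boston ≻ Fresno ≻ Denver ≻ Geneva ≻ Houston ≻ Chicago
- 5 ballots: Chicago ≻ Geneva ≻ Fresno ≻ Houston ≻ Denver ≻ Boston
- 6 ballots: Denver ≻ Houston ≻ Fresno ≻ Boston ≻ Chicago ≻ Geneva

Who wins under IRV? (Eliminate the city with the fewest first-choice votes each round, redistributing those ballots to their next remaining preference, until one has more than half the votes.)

Round 1: Houston 0, Fresno 8, Denver 6, Chicago 15, Boston 9, Geneva 5. Houston eliminated.
Round 2: Fresno 8, Denver 6, Chicago 15, Boston 9, Geneva 5. Geneva eliminated.
Round 3: Fresno 8, Denver 6, Chicago 20, Boston 9. Denver eliminated.
Round 4: Fresno 14, Chicago 20, Boston 9. Boston eliminated.
Round 5: Fresno 23, Chicago 20. Fresno has a majority (≥22).

Fresno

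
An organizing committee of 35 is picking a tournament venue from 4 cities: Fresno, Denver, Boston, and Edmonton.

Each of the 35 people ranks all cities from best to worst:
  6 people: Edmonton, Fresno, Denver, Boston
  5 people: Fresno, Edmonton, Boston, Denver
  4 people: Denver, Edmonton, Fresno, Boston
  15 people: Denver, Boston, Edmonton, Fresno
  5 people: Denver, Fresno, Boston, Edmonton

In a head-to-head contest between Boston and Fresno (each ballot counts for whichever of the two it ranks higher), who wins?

Fresno

Boston is ranked above Fresno on 15 ballots; Fresno above Boston on 20.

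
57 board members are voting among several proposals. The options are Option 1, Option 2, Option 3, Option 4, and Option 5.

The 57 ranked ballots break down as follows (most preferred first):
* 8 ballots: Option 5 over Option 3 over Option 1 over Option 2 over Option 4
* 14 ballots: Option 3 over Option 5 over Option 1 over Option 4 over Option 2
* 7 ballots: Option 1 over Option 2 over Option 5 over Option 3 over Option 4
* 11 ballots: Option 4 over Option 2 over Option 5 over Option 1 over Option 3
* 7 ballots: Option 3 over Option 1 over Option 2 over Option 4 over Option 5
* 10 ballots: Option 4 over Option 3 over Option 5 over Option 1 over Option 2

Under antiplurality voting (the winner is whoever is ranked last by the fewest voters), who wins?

Option 1

Last-place votes: Option 1 0, Option 2 24, Option 3 11, Option 4 15, Option 5 7.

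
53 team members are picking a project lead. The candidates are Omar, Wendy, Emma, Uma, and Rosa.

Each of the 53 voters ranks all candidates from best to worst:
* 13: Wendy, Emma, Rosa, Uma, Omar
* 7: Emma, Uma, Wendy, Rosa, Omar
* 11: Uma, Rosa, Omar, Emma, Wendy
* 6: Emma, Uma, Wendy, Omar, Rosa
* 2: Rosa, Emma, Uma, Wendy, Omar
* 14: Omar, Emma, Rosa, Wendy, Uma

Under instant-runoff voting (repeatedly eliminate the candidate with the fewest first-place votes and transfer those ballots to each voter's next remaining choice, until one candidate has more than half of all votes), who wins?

Emma

Round 1: Omar 14, Wendy 13, Emma 13, Uma 11, Rosa 2. Rosa eliminated.
Round 2: Omar 14, Wendy 13, Emma 15, Uma 11. Uma eliminated.
Round 3: Omar 25, Wendy 13, Emma 15. Wendy eliminated.
Round 4: Omar 25, Emma 28. Emma has a majority (≥27).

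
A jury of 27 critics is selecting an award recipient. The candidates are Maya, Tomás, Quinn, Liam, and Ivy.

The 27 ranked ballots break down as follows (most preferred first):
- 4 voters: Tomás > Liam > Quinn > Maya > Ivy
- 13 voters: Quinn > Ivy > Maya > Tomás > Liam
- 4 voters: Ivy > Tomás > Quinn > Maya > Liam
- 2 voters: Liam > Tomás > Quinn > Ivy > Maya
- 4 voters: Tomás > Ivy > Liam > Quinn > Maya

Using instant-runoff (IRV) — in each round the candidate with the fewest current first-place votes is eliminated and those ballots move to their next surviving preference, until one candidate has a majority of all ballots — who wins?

Round 1: Maya 0, Tomás 8, Quinn 13, Liam 2, Ivy 4. Maya eliminated.
Round 2: Tomás 8, Quinn 13, Liam 2, Ivy 4. Liam eliminated.
Round 3: Tomás 10, Quinn 13, Ivy 4. Ivy eliminated.
Round 4: Tomás 14, Quinn 13. Tomás has a majority (≥14).

Tomás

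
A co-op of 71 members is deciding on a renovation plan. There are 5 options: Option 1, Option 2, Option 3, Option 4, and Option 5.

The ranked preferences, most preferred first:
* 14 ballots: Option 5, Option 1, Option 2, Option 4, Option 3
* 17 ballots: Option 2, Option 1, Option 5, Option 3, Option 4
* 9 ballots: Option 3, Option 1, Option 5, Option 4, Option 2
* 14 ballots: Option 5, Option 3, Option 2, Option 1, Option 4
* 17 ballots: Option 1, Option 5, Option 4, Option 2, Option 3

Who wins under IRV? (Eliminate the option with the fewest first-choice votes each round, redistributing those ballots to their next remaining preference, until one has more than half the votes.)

Option 1

Round 1: Option 1 17, Option 2 17, Option 3 9, Option 4 0, Option 5 28. Option 4 eliminated.
Round 2: Option 1 17, Option 2 17, Option 3 9, Option 5 28. Option 3 eliminated.
Round 3: Option 1 26, Option 2 17, Option 5 28. Option 2 eliminated.
Round 4: Option 1 43, Option 5 28. Option 1 has a majority (≥36).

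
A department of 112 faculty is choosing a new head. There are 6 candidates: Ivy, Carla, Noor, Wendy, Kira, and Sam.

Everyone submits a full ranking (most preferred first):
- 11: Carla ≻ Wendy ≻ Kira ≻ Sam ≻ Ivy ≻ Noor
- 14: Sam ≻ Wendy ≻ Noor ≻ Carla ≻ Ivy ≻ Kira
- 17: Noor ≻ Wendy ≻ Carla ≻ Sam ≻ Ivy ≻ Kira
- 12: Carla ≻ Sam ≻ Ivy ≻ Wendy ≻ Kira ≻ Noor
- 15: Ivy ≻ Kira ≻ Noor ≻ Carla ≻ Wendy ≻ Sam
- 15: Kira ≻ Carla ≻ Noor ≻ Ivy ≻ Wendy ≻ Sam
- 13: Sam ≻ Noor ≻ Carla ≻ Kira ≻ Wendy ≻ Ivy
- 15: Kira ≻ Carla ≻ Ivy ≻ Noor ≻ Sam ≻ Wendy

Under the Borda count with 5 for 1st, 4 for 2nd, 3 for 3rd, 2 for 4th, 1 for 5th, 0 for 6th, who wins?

Carla

Ivy: 11×1 + 14×1 + 17×1 + 12×3 + 15×5 + 15×2 + 13×0 + 15×3 = 228
Carla: 11×5 + 14×2 + 17×3 + 12×5 + 15×2 + 15×4 + 13×3 + 15×4 = 383
Noor: 11×0 + 14×3 + 17×5 + 12×0 + 15×3 + 15×3 + 13×4 + 15×2 = 299
Wendy: 11×4 + 14×4 + 17×4 + 12×2 + 15×1 + 15×1 + 13×1 + 15×0 = 235
Kira: 11×3 + 14×0 + 17×0 + 12×1 + 15×4 + 15×5 + 13×2 + 15×5 = 281
Sam: 11×2 + 14×5 + 17×2 + 12×4 + 15×0 + 15×0 + 13×5 + 15×1 = 254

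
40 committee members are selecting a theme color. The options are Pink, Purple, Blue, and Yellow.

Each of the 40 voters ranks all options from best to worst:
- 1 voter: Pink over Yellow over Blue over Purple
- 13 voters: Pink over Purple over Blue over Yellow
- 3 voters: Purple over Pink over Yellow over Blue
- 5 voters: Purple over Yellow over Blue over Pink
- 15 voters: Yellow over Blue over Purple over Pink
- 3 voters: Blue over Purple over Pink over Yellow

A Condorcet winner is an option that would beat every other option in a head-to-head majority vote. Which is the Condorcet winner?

Purple vs Pink: 26–14
Purple vs Blue: 21–19
Purple vs Yellow: 24–16
Purple beats every other option.

Purple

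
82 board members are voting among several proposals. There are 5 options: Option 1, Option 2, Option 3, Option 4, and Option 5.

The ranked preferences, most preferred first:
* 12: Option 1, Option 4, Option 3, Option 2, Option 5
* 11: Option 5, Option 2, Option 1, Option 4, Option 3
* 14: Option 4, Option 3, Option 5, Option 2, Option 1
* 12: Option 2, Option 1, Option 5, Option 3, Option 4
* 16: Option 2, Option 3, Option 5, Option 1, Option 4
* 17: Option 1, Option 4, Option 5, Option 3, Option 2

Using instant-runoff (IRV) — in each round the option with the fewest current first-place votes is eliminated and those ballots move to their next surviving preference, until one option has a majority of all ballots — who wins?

Round 1: Option 1 29, Option 2 28, Option 3 0, Option 4 14, Option 5 11. Option 3 eliminated.
Round 2: Option 1 29, Option 2 28, Option 4 14, Option 5 11. Option 5 eliminated.
Round 3: Option 1 29, Option 2 39, Option 4 14. Option 4 eliminated.
Round 4: Option 1 29, Option 2 53. Option 2 has a majority (≥42).

Option 2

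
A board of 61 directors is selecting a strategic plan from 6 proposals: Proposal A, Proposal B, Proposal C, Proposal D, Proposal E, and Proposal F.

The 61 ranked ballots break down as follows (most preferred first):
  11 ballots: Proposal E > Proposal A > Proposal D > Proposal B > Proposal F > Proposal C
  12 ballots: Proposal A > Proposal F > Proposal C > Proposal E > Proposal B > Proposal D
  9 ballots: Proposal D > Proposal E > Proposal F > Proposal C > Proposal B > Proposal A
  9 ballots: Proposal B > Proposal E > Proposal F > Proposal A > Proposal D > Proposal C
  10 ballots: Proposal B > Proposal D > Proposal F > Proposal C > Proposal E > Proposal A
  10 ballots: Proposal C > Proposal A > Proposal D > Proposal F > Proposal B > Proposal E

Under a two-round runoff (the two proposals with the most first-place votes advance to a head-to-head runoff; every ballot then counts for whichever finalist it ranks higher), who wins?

Proposal A

Round 1 first-place votes: Proposal A 12, Proposal B 19, Proposal C 10, Proposal D 9, Proposal E 11, Proposal F 0. Proposal B and Proposal A advance.
Runoff: Proposal B is ranked above Proposal A on 28 ballots, Proposal A above Proposal B on 33.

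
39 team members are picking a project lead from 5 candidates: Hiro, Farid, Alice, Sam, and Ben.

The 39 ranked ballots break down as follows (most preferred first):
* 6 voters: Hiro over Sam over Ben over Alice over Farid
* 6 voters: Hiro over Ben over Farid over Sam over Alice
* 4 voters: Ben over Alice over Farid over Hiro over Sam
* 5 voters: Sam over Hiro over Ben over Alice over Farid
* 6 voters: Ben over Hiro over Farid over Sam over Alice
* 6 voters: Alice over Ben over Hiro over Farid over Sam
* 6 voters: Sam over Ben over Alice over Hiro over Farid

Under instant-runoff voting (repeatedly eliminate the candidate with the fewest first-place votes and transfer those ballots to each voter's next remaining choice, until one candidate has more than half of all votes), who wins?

Ben

Round 1: Hiro 12, Farid 0, Alice 6, Sam 11, Ben 10. Farid eliminated.
Round 2: Hiro 12, Alice 6, Sam 11, Ben 10. Alice eliminated.
Round 3: Hiro 12, Sam 11, Ben 16. Sam eliminated.
Round 4: Hiro 17, Ben 22. Ben has a majority (≥20).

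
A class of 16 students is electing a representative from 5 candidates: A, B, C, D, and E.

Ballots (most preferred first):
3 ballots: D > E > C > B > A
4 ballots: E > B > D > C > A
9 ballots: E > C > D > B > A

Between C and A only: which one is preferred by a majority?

C is ranked above A on 16 ballots; A above C on 0.

C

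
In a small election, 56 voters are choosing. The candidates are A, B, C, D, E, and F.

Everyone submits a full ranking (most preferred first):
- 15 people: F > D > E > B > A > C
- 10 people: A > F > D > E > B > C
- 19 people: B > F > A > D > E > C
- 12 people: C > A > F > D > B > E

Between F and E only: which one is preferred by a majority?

F

F is ranked above E on 56 ballots; E above F on 0.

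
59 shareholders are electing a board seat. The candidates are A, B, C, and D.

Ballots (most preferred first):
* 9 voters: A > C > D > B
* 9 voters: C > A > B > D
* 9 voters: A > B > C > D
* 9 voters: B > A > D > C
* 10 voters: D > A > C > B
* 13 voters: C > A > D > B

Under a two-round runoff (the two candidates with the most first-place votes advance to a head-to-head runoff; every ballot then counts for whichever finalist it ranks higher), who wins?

A

Round 1 first-place votes: A 18, B 9, C 22, D 10. C and A advance.
Runoff: C is ranked above A on 22 ballots, A above C on 37.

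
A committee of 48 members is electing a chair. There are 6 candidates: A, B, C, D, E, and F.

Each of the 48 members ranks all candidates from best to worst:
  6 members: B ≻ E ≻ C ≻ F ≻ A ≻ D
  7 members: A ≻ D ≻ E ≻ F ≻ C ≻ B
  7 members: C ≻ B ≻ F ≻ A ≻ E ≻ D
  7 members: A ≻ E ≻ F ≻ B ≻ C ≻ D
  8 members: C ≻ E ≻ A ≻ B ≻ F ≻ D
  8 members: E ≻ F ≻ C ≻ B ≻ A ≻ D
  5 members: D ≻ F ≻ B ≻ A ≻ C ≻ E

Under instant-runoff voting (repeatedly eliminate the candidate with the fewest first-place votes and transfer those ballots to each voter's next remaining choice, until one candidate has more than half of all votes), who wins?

C

Round 1: A 14, B 6, C 15, D 5, E 8, F 0. F eliminated.
Round 2: A 14, B 6, C 15, D 5, E 8. D eliminated.
Round 3: A 14, B 11, C 15, E 8. E eliminated.
Round 4: A 14, B 11, C 23. B eliminated.
Round 5: A 19, C 29. C has a majority (≥25).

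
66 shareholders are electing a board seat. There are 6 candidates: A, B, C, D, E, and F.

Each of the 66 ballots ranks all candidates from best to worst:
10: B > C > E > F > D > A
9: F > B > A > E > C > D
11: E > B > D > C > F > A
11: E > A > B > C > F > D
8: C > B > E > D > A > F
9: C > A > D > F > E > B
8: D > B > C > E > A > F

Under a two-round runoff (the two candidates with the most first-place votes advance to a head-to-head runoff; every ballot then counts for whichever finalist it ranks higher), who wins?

Round 1 first-place votes: A 0, B 10, C 17, D 8, E 22, F 9. E and C advance.
Runoff: E is ranked above C on 31 ballots, C above E on 35.

C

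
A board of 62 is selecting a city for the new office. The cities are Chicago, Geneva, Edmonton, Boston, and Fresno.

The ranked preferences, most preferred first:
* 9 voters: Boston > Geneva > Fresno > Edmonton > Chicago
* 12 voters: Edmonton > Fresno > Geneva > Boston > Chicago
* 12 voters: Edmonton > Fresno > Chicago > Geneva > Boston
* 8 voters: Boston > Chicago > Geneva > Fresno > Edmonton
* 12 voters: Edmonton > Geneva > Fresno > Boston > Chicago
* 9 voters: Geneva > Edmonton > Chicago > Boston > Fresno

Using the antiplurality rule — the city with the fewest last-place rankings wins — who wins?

Geneva

Last-place votes: Chicago 33, Geneva 0, Edmonton 8, Boston 12, Fresno 9.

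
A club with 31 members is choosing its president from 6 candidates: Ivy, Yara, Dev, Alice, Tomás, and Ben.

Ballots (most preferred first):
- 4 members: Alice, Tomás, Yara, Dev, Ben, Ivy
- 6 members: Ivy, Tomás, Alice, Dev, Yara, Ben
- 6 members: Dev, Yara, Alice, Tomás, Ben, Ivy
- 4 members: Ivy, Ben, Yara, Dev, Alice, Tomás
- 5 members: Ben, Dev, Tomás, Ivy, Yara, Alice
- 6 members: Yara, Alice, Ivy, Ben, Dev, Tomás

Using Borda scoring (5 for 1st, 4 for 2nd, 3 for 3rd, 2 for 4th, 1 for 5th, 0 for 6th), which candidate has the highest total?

Yara

Ivy: 4×0 + 6×5 + 6×0 + 4×5 + 5×2 + 6×3 = 78
Yara: 4×3 + 6×1 + 6×4 + 4×3 + 5×1 + 6×5 = 89
Dev: 4×2 + 6×2 + 6×5 + 4×2 + 5×4 + 6×1 = 84
Alice: 4×5 + 6×3 + 6×3 + 4×1 + 5×0 + 6×4 = 84
Tomás: 4×4 + 6×4 + 6×2 + 4×0 + 5×3 + 6×0 = 67
Ben: 4×1 + 6×0 + 6×1 + 4×4 + 5×5 + 6×2 = 63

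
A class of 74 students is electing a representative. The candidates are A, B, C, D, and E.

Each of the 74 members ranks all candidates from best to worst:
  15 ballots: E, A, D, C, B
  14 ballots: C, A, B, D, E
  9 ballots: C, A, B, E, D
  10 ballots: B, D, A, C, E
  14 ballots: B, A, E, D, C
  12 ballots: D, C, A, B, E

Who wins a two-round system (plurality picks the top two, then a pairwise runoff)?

Round 1 first-place votes: A 0, B 24, C 23, D 12, E 15. B and C advance.
Runoff: B is ranked above C on 24 ballots, C above B on 50.

C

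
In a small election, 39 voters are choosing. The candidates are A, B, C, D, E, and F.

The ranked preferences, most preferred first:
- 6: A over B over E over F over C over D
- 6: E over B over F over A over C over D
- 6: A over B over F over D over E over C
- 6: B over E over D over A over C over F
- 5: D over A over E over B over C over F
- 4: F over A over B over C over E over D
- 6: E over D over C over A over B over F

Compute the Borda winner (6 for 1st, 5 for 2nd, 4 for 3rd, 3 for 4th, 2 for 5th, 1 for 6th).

A

A: 6×6 + 6×3 + 6×6 + 6×3 + 5×5 + 4×5 + 6×3 = 171
B: 6×5 + 6×5 + 6×5 + 6×6 + 5×3 + 4×4 + 6×2 = 169
C: 6×2 + 6×2 + 6×1 + 6×2 + 5×2 + 4×3 + 6×4 = 88
D: 6×1 + 6×1 + 6×3 + 6×4 + 5×6 + 4×1 + 6×5 = 118
E: 6×4 + 6×6 + 6×2 + 6×5 + 5×4 + 4×2 + 6×6 = 166
F: 6×3 + 6×4 + 6×4 + 6×1 + 5×1 + 4×6 + 6×1 = 107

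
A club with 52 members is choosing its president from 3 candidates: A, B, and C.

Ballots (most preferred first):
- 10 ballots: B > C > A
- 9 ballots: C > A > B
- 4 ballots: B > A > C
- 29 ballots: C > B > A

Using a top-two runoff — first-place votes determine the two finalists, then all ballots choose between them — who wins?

C

Round 1 first-place votes: A 0, B 14, C 38. C and B advance.
Runoff: C is ranked above B on 38 ballots, B above C on 14.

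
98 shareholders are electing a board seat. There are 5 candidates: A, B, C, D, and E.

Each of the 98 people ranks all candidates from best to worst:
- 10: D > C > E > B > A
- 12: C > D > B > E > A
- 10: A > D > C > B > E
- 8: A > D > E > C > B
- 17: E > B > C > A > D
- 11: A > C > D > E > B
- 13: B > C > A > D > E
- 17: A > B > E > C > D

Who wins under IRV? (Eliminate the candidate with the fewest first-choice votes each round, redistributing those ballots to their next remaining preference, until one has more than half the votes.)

Round 1: A 46, B 13, C 12, D 10, E 17. D eliminated.
Round 2: A 46, B 13, C 22, E 17. B eliminated.
Round 3: A 46, C 35, E 17. E eliminated.
Round 4: A 46, C 52. C has a majority (≥50).

C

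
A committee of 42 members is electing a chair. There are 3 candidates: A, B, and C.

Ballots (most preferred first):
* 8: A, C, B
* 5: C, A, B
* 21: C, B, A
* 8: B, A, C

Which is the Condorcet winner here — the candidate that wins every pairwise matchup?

C

C vs A: 26–16
C vs B: 34–8
C beats every other candidate.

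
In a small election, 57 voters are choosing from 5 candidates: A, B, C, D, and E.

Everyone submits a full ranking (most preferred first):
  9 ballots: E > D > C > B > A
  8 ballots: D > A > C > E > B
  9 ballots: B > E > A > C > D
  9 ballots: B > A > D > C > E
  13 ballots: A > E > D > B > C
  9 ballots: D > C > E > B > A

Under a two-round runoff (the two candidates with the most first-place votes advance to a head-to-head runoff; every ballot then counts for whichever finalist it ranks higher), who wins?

Round 1 first-place votes: A 13, B 18, C 0, D 17, E 9. B and D advance.
Runoff: B is ranked above D on 18 ballots, D above B on 39.

D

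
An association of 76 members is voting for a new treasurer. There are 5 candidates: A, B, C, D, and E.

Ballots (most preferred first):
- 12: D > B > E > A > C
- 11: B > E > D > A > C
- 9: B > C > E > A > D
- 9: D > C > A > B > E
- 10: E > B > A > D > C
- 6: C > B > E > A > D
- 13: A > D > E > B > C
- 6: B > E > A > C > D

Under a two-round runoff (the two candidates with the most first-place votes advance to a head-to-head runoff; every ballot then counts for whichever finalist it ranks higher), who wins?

B

Round 1 first-place votes: A 13, B 26, C 6, D 21, E 10. B and D advance.
Runoff: B is ranked above D on 42 ballots, D above B on 34.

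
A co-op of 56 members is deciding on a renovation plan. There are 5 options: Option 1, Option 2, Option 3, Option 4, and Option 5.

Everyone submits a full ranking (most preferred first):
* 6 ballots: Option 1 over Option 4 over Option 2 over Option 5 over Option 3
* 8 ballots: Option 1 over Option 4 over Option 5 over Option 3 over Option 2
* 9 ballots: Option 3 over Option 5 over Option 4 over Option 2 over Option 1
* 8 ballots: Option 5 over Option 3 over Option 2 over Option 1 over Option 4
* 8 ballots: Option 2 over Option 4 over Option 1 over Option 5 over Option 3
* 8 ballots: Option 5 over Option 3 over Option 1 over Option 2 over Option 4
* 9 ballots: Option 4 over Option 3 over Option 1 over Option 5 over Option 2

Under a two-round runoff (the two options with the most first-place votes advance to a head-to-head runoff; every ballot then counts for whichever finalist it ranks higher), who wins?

Round 1 first-place votes: Option 1 14, Option 2 8, Option 3 9, Option 4 9, Option 5 16. Option 5 and Option 1 advance.
Runoff: Option 5 is ranked above Option 1 on 25 ballots, Option 1 above Option 5 on 31.

Option 1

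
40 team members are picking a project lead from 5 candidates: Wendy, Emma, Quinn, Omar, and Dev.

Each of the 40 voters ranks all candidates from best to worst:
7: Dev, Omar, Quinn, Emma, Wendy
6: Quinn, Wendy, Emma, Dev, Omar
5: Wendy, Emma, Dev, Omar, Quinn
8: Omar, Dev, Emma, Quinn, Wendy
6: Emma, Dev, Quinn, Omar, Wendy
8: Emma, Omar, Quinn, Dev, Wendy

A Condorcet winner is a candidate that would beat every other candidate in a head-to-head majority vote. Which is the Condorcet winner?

Emma

Emma vs Wendy: 29–11
Emma vs Quinn: 27–13
Emma vs Omar: 25–15
Emma vs Dev: 25–15
Emma beats every other candidate.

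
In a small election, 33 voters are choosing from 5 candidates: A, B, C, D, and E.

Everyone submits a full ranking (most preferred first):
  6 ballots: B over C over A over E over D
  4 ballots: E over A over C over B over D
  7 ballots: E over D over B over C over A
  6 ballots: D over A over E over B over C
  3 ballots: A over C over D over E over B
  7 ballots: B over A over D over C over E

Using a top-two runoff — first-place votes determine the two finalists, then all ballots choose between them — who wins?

E

Round 1 first-place votes: A 3, B 13, C 0, D 6, E 11. B and E advance.
Runoff: B is ranked above E on 13 ballots, E above B on 20.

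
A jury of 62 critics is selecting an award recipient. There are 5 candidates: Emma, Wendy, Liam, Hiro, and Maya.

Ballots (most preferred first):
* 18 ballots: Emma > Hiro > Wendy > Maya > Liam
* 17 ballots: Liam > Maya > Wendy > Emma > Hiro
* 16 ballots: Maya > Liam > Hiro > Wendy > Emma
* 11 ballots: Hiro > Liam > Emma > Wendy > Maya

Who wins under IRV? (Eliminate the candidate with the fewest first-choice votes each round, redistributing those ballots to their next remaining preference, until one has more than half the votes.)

Round 1: Emma 18, Wendy 0, Liam 17, Hiro 11, Maya 16. Wendy eliminated.
Round 2: Emma 18, Liam 17, Hiro 11, Maya 16. Hiro eliminated.
Round 3: Emma 18, Liam 28, Maya 16. Maya eliminated.
Round 4: Emma 18, Liam 44. Liam has a majority (≥32).

Liam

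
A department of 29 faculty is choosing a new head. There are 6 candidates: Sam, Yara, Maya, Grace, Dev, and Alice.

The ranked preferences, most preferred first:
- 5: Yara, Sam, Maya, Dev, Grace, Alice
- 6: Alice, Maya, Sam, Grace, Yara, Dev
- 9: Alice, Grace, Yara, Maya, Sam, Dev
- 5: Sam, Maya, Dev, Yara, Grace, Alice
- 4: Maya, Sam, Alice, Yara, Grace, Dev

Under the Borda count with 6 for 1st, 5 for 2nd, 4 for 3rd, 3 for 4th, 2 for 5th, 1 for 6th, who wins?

Maya

Sam: 5×5 + 6×4 + 9×2 + 5×6 + 4×5 = 117
Yara: 5×6 + 6×2 + 9×4 + 5×3 + 4×3 = 105
Maya: 5×4 + 6×5 + 9×3 + 5×5 + 4×6 = 126
Grace: 5×2 + 6×3 + 9×5 + 5×2 + 4×2 = 91
Dev: 5×3 + 6×1 + 9×1 + 5×4 + 4×1 = 54
Alice: 5×1 + 6×6 + 9×6 + 5×1 + 4×4 = 116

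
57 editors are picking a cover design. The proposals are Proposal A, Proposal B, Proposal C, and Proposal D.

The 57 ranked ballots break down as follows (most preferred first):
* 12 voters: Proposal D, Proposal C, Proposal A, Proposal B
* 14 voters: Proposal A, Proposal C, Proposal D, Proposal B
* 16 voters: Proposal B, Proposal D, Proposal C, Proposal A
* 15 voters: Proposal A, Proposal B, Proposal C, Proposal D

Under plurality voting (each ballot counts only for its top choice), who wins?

Proposal A

First-place votes: Proposal A 29, Proposal B 16, Proposal C 0, Proposal D 12.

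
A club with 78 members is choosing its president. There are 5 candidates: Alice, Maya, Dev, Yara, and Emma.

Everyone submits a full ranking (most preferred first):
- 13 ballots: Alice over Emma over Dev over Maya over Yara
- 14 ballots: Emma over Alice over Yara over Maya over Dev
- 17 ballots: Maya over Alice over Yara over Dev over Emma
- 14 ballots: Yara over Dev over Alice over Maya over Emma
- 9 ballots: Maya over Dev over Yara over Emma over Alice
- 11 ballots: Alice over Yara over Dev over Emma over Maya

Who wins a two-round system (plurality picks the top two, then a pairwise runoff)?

Round 1 first-place votes: Alice 24, Maya 26, Dev 0, Yara 14, Emma 14. Maya and Alice advance.
Runoff: Maya is ranked above Alice on 26 ballots, Alice above Maya on 52.

Alice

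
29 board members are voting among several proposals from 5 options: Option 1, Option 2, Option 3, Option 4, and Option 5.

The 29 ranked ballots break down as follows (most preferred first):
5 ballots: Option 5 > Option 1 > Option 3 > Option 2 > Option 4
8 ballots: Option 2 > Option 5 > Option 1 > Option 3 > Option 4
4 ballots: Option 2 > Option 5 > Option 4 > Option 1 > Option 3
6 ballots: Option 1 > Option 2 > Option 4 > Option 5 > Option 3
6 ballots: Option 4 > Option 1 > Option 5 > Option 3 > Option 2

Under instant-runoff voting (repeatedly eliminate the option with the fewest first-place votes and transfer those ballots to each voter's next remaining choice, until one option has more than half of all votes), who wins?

Option 1

Round 1: Option 1 6, Option 2 12, Option 3 0, Option 4 6, Option 5 5. Option 3 eliminated.
Round 2: Option 1 6, Option 2 12, Option 4 6, Option 5 5. Option 5 eliminated.
Round 3: Option 1 11, Option 2 12, Option 4 6. Option 4 eliminated.
Round 4: Option 1 17, Option 2 12. Option 1 has a majority (≥15).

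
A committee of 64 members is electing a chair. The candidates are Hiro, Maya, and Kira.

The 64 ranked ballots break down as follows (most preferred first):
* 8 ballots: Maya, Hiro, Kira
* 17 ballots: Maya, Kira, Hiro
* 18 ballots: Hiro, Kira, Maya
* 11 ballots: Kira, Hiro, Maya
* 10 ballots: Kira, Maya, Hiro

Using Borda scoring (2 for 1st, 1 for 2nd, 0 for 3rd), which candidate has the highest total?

Kira

Hiro: 8×1 + 17×0 + 18×2 + 11×1 + 10×0 = 55
Maya: 8×2 + 17×2 + 18×0 + 11×0 + 10×1 = 60
Kira: 8×0 + 17×1 + 18×1 + 11×2 + 10×2 = 77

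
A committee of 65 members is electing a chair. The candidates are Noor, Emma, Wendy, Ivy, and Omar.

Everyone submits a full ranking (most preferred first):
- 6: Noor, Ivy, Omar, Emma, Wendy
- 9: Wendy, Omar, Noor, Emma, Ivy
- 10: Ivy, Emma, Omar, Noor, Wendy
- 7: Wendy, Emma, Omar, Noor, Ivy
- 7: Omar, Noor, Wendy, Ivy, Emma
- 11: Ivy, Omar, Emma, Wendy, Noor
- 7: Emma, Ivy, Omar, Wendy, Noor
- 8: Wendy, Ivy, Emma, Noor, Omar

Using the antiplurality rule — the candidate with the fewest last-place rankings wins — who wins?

Emma

Last-place votes: Noor 18, Emma 7, Wendy 16, Ivy 16, Omar 8.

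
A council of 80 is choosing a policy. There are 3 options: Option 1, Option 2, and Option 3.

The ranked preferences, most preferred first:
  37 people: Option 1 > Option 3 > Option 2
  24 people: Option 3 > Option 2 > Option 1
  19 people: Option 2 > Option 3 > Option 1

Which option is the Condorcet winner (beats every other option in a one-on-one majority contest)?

Option 3 vs Option 1: 43–37
Option 3 vs Option 2: 61–19
Option 3 beats every other option.

Option 3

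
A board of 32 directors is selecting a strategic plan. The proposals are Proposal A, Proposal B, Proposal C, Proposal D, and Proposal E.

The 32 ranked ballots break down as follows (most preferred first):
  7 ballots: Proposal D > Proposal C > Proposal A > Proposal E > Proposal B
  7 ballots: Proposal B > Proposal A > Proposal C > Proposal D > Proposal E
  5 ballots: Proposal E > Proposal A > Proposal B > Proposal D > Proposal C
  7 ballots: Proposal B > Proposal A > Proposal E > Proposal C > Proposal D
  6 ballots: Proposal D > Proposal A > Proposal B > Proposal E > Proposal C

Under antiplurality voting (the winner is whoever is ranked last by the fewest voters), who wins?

Proposal A

Last-place votes: Proposal A 0, Proposal B 7, Proposal C 11, Proposal D 7, Proposal E 7.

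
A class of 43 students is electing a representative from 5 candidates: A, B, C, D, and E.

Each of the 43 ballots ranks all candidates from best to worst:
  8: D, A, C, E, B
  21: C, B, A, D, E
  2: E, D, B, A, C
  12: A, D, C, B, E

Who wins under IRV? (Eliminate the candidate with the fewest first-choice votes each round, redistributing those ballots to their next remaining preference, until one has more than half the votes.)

A

Round 1: A 12, B 0, C 21, D 8, E 2. B eliminated.
Round 2: A 12, C 21, D 8, E 2. E eliminated.
Round 3: A 12, C 21, D 10. D eliminated.
Round 4: A 22, C 21. A has a majority (≥22).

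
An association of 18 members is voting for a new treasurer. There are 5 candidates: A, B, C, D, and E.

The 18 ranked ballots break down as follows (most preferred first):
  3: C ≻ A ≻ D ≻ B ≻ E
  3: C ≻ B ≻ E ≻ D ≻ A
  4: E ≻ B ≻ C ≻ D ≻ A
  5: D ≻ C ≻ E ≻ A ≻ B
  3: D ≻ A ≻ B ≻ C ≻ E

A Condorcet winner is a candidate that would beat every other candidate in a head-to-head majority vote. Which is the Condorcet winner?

C

C vs A: 15–3
C vs B: 11–7
C vs D: 10–8
C vs E: 14–4
C beats every other candidate.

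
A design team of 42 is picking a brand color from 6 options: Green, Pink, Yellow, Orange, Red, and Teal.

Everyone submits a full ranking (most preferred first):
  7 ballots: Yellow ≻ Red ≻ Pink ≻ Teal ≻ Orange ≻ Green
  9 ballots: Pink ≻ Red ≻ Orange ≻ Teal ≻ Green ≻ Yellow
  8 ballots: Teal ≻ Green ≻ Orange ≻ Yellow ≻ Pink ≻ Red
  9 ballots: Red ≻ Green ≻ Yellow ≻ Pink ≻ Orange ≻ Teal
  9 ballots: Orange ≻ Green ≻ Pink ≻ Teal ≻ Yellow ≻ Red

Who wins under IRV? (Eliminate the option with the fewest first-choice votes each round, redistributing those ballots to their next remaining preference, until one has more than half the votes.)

Red

Round 1: Green 0, Pink 9, Yellow 7, Orange 9, Red 9, Teal 8. Green eliminated.
Round 2: Pink 9, Yellow 7, Orange 9, Red 9, Teal 8. Yellow eliminated.
Round 3: Pink 9, Orange 9, Red 16, Teal 8. Teal eliminated.
Round 4: Pink 9, Orange 17, Red 16. Pink eliminated.
Round 5: Orange 17, Red 25. Red has a majority (≥22).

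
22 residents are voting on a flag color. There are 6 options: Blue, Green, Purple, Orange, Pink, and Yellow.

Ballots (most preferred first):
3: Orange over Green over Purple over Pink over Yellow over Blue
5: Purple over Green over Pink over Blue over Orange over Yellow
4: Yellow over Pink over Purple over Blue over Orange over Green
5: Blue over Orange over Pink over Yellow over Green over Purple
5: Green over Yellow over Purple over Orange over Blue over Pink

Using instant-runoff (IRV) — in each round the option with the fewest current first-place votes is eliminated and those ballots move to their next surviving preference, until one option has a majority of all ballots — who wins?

Green

Round 1: Blue 5, Green 5, Purple 5, Orange 3, Pink 0, Yellow 4. Pink eliminated.
Round 2: Blue 5, Green 5, Purple 5, Orange 3, Yellow 4. Orange eliminated.
Round 3: Blue 5, Green 8, Purple 5, Yellow 4. Yellow eliminated.
Round 4: Blue 5, Green 8, Purple 9. Blue eliminated.
Round 5: Green 13, Purple 9. Green has a majority (≥12).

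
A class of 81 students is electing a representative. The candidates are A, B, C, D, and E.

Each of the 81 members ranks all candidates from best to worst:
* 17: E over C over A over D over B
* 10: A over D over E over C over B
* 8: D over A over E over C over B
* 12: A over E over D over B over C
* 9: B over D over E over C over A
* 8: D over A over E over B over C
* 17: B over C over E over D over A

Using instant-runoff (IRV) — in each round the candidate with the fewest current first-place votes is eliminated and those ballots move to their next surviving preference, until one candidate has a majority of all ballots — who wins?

Round 1: A 22, B 26, C 0, D 16, E 17. C eliminated.
Round 2: A 22, B 26, D 16, E 17. D eliminated.
Round 3: A 38, B 26, E 17. E eliminated.
Round 4: A 55, B 26. A has a majority (≥41).

A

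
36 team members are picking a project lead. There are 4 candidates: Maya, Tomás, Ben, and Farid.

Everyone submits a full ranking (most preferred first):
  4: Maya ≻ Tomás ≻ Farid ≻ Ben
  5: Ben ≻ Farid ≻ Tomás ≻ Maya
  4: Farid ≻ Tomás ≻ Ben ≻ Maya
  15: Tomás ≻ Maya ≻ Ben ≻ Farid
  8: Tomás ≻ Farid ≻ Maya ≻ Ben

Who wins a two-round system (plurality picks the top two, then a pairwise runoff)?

Tomás

Round 1 first-place votes: Maya 4, Tomás 23, Ben 5, Farid 4. Tomás and Ben advance.
Runoff: Tomás is ranked above Ben on 31 ballots, Ben above Tomás on 5.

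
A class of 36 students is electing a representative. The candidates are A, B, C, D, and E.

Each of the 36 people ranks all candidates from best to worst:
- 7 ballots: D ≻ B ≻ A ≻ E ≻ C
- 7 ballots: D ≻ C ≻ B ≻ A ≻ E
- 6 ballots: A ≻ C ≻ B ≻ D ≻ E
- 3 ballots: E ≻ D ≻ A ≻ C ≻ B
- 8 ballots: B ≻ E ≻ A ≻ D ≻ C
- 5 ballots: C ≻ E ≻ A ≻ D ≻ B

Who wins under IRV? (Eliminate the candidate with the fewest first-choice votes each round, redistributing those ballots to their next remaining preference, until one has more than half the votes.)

Round 1: A 6, B 8, C 5, D 14, E 3. E eliminated.
Round 2: A 6, B 8, C 5, D 17. C eliminated.
Round 3: A 11, B 8, D 17. B eliminated.
Round 4: A 19, D 17. A has a majority (≥19).

A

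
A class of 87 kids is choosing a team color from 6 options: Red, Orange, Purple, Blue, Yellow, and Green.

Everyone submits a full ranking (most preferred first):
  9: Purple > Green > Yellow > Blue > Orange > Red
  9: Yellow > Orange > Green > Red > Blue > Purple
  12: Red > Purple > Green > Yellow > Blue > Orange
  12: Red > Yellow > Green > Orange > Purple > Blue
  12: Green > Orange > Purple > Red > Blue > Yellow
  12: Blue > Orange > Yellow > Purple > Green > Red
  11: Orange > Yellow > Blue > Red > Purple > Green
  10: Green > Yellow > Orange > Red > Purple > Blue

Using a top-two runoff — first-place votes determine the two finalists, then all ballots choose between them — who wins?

Green

Round 1 first-place votes: Red 24, Orange 11, Purple 9, Blue 12, Yellow 9, Green 22. Red and Green advance.
Runoff: Red is ranked above Green on 35 ballots, Green above Red on 52.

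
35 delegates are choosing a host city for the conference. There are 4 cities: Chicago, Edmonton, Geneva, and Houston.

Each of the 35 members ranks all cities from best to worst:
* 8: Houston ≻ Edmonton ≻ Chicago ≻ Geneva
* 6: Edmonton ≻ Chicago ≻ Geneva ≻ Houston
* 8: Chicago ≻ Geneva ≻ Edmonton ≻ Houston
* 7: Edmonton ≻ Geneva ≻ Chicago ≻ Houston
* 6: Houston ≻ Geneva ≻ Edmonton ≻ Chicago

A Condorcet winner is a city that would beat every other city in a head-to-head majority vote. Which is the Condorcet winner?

Edmonton

Edmonton vs Chicago: 27–8
Edmonton vs Geneva: 21–14
Edmonton vs Houston: 21–14
Edmonton beats every other city.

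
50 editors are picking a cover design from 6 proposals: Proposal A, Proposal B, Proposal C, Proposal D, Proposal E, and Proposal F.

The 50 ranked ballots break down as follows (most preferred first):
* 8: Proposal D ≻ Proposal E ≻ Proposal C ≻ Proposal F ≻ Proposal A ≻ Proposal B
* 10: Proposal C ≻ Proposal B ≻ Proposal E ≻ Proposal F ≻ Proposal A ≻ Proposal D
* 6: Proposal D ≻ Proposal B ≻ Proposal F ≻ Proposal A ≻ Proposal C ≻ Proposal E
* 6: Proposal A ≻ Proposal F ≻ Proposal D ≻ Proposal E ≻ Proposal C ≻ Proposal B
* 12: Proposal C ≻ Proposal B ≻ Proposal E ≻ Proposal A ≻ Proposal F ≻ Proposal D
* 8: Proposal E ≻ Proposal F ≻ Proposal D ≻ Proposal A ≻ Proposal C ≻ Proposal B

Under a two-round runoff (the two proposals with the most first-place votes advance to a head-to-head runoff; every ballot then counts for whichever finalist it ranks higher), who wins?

Proposal D

Round 1 first-place votes: Proposal A 6, Proposal B 0, Proposal C 22, Proposal D 14, Proposal E 8, Proposal F 0. Proposal C and Proposal D advance.
Runoff: Proposal C is ranked above Proposal D on 22 ballots, Proposal D above Proposal C on 28.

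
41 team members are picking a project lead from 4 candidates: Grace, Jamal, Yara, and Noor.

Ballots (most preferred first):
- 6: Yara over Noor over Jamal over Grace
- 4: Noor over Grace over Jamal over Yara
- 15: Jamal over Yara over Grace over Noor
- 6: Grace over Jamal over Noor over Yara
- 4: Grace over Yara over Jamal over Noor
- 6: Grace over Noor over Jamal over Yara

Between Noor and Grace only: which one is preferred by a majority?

Noor is ranked above Grace on 10 ballots; Grace above Noor on 31.

Grace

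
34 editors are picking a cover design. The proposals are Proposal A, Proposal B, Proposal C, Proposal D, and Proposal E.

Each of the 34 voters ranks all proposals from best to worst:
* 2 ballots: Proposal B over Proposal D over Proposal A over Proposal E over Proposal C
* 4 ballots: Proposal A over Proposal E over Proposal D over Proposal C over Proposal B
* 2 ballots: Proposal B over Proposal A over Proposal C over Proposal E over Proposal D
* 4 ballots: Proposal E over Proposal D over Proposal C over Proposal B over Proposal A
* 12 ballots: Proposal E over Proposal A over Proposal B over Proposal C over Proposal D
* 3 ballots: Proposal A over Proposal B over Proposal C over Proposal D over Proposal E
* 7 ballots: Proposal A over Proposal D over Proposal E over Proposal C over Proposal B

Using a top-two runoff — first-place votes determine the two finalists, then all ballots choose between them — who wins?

Proposal A

Round 1 first-place votes: Proposal A 14, Proposal B 4, Proposal C 0, Proposal D 0, Proposal E 16. Proposal E and Proposal A advance.
Runoff: Proposal E is ranked above Proposal A on 16 ballots, Proposal A above Proposal E on 18.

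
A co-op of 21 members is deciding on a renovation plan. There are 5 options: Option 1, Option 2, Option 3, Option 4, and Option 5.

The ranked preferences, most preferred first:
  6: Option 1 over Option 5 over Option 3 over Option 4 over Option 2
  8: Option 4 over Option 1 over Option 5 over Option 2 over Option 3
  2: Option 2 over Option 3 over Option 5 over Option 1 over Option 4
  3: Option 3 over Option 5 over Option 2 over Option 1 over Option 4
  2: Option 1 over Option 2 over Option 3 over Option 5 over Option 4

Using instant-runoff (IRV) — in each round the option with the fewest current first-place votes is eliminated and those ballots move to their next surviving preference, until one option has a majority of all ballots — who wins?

Round 1: Option 1 8, Option 2 2, Option 3 3, Option 4 8, Option 5 0. Option 5 eliminated.
Round 2: Option 1 8, Option 2 2, Option 3 3, Option 4 8. Option 2 eliminated.
Round 3: Option 1 8, Option 3 5, Option 4 8. Option 3 eliminated.
Round 4: Option 1 13, Option 4 8. Option 1 has a majority (≥11).

Option 1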